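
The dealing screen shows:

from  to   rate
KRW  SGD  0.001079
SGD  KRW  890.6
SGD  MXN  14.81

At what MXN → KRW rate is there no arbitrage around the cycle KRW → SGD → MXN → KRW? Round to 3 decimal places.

Known legs of the cycle: 0.001079 × 14.81 = 0.01597999
For no arbitrage the full-cycle product must be 1, so the missing rate is 1 / 0.01597999 ≈ 62.57826.

62.578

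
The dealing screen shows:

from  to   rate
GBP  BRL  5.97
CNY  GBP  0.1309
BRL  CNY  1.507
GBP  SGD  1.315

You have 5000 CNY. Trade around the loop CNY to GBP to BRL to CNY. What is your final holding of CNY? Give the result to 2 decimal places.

5888.40

5000 CNY × 0.1309 = 654.5 GBP
654.5 GBP × 5.97 = 3907.365 BRL
3907.365 BRL × 1.507 = 5888.399055 CNY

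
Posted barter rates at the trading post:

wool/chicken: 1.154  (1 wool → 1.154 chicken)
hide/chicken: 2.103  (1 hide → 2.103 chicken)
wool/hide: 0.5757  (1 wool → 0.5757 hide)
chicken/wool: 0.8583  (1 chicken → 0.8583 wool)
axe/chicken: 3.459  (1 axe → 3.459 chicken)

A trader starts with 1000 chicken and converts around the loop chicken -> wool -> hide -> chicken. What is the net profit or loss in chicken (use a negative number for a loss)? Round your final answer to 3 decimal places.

39.141

1000 chicken × 0.8583 = 858.3 wool
858.3 wool × 0.5757 = 494.12331 hide
494.12331 hide × 2.103 = 1039.14132093 chicken
Net change: 1039.14132093 − 1000 = 39.14132093 chicken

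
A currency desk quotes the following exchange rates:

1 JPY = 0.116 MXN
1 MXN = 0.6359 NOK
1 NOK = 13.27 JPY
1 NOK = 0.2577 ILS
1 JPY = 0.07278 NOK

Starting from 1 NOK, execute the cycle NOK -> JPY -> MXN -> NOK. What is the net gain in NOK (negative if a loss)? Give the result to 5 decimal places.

1 NOK × 13.27 = 13.27 JPY
13.27 JPY × 0.116 = 1.53932 MXN
1.53932 MXN × 0.6359 = 0.978853588 NOK
Net change: 0.978853588 − 1 = -0.021146412 NOK

-0.02115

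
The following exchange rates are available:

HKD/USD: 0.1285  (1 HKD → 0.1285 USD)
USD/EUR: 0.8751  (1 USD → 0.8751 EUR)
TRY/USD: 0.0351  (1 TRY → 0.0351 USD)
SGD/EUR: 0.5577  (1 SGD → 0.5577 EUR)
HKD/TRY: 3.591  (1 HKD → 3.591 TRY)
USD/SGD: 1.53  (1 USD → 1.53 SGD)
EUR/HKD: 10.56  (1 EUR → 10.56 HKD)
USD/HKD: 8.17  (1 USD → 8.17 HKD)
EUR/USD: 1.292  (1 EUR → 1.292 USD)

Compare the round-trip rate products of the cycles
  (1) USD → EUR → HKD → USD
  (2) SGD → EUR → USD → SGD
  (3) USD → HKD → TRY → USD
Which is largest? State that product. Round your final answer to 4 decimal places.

(1) 0.8751 × 10.56 × 0.1285 = 1.18748
(2) 0.5577 × 1.292 × 1.53 = 1.10244
(3) 8.17 × 3.591 × 0.0351 = 1.02978
Highest is cycle (1) at 1.1875 (>1, arbitrage).

1.1875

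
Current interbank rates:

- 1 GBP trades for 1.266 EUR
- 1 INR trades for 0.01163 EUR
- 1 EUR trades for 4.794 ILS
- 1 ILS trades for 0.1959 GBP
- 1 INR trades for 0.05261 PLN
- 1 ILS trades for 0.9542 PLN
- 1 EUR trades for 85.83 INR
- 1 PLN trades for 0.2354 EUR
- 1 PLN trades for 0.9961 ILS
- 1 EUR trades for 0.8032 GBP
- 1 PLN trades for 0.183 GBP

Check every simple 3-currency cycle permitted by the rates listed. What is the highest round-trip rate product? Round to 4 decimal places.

GBP→EUR→ILS→GBP: 1.266 × 4.794 × 0.1959 = 1.18896
ILS→PLN→EUR→ILS: 0.9542 × 0.2354 × 4.794 = 1.07682
PLN→EUR→INR→PLN: 0.2354 × 85.83 × 0.05261 = 1.06295
Maximum is GBP→EUR→ILS→GBP at 1.1890; arbitrage exists.

1.1890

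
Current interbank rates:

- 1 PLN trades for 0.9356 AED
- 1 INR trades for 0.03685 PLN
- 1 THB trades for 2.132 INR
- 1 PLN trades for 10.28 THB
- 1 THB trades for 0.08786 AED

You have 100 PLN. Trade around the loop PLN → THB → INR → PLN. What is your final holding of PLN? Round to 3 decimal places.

80.764

100 PLN × 10.28 = 1028 THB
1028 THB × 2.132 = 2191.696 INR
2191.696 INR × 0.03685 = 80.7639976 PLN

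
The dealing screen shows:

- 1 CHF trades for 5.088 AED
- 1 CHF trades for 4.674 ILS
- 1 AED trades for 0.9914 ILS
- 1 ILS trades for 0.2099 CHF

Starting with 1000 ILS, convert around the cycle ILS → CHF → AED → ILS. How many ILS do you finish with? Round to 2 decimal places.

1058.79

1000 ILS × 0.2099 = 209.9 CHF
209.9 CHF × 5.088 = 1067.9712 AED
1067.9712 AED × 0.9914 = 1058.78664768 ILS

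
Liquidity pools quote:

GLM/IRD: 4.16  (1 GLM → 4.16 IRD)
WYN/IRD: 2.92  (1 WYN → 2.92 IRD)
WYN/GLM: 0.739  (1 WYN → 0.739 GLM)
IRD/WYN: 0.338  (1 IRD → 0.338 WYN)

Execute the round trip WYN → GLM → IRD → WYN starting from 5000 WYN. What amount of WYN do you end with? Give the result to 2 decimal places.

5195.47

5000 WYN × 0.739 = 3695 GLM
3695 GLM × 4.16 = 15371.2 IRD
15371.2 IRD × 0.338 = 5195.4656 WYN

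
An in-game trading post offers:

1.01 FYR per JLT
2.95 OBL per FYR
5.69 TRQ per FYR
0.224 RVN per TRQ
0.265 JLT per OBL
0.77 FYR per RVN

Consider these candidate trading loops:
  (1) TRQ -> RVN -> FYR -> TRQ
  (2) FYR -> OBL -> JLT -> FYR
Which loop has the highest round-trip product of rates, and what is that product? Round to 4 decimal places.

0.9814

(1) 0.224 × 0.77 × 5.69 = 0.98141
(2) 2.95 × 0.265 × 1.01 = 0.78957
Highest is cycle (1) at 0.9814 (≤1, no arbitrage).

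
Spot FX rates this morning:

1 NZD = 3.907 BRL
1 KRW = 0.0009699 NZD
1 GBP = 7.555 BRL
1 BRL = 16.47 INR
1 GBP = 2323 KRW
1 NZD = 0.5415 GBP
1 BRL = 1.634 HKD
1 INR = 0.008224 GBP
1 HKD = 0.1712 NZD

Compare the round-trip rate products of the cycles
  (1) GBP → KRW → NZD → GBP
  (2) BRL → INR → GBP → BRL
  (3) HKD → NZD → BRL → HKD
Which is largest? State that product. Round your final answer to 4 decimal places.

(1) 2323 × 0.0009699 × 0.5415 = 1.22004
(2) 16.47 × 0.008224 × 7.555 = 1.02332
(3) 0.1712 × 3.907 × 1.634 = 1.09295
Highest is cycle (1) at 1.2200 (>1, arbitrage).

1.2200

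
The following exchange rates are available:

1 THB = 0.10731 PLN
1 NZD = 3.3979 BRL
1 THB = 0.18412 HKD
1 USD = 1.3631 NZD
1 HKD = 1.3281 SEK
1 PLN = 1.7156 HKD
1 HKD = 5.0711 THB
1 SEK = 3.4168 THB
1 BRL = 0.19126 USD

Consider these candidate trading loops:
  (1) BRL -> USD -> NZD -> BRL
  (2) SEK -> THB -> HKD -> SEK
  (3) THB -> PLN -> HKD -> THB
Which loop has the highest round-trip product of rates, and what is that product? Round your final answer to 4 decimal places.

(1) 0.19126 × 1.3631 × 3.3979 = 0.88585
(2) 3.4168 × 0.18412 × 1.3281 = 0.83551
(3) 0.10731 × 1.7156 × 5.0711 = 0.93359
Highest is cycle (3) at 0.9336 (≤1, no arbitrage).

0.9336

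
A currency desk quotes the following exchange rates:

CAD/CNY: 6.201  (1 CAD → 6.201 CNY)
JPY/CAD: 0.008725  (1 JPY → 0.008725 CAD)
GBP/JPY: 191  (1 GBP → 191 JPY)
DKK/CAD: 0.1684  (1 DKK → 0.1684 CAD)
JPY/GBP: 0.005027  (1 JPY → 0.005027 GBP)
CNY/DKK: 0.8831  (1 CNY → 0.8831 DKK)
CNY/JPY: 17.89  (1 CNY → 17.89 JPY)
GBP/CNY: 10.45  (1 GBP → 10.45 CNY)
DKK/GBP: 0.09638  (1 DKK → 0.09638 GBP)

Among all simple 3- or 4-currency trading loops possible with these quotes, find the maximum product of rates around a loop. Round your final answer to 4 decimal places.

CNY→JPY→CAD→CNY: 17.89 × 0.008725 × 6.201 = 0.96792
CNY→JPY→GBP→CNY: 17.89 × 0.005027 × 10.45 = 0.93980
DKK→CAD→CNY→DKK: 0.1684 × 6.201 × 0.8831 = 0.92218
DKK→GBP→CNY→DKK: 0.09638 × 10.45 × 0.8831 = 0.88943
Maximum is CNY→JPY→CAD→CNY at 0.9679; no arbitrage — every cycle loses value.

0.9679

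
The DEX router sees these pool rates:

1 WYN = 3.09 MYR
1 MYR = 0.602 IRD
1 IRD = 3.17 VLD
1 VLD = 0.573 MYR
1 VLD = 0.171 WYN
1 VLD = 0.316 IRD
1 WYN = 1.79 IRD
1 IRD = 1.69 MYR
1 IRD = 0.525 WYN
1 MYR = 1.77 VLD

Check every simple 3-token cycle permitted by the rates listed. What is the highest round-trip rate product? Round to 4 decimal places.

1.0935

MYR→IRD→VLD→MYR: 0.602 × 3.17 × 0.573 = 1.09348
MYR→IRD→WYN→MYR: 0.602 × 0.525 × 3.09 = 0.97659
WYN→IRD→VLD→WYN: 1.79 × 3.17 × 0.171 = 0.97031
MYR→VLD→IRD→MYR: 1.77 × 0.316 × 1.69 = 0.94525
MYR→VLD→WYN→MYR: 1.77 × 0.171 × 3.09 = 0.93525
Maximum is MYR→IRD→VLD→MYR at 1.0935; arbitrage exists.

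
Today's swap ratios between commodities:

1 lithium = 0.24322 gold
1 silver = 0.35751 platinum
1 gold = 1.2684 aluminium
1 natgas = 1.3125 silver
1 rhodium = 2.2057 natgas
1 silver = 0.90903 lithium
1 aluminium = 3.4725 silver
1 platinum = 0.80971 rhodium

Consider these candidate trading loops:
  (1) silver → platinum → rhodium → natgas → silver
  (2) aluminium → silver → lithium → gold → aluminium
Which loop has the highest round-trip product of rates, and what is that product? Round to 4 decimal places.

(1) 0.35751 × 0.80971 × 2.2057 × 1.3125 = 0.83804
(2) 3.4725 × 0.90903 × 0.24322 × 1.2684 = 0.97381
Highest is cycle (2) at 0.9738 (≤1, no arbitrage).

0.9738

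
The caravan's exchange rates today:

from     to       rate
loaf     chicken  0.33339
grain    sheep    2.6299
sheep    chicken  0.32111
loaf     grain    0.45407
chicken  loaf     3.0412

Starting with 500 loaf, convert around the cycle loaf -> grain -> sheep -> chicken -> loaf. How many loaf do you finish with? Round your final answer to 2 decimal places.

583.08

500 loaf × 0.45407 = 227.035 grain
227.035 grain × 2.6299 = 597.0793465 sheep
597.0793465 sheep × 0.32111 = 191.728148954615 chicken
191.728148954615 chicken × 3.0412 = 583.083646600775138 loaf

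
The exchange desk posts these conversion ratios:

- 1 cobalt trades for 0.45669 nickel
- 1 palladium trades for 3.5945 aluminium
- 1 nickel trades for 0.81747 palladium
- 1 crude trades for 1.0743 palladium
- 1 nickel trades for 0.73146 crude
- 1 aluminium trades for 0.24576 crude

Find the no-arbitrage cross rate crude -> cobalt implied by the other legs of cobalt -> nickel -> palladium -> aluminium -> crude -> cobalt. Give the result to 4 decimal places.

3.0322

Known legs of the cycle: 0.45669 × 0.81747 × 3.5945 × 0.24576 = 0.329794198836350976
For no arbitrage the full-cycle product must be 1, so the missing rate is 1 / 0.329794198836350976 ≈ 3.032194.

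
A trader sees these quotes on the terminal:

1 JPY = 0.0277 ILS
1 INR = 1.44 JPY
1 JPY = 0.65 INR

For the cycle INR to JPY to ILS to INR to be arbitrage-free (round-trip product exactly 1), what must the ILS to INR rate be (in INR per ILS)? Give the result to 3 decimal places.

25.070

Known legs of the cycle: 1.44 × 0.0277 = 0.039888
For no arbitrage the full-cycle product must be 1, so the missing rate is 1 / 0.039888 ≈ 25.07020.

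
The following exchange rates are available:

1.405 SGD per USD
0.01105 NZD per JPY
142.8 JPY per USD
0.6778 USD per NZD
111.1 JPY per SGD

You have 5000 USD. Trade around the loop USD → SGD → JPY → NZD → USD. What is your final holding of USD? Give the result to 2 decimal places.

5000 USD × 1.405 = 7025 SGD
7025 SGD × 111.1 = 780477.5 JPY
780477.5 JPY × 0.01105 = 8624.276375 NZD
8624.276375 NZD × 0.6778 = 5845.534526975 USD

5845.53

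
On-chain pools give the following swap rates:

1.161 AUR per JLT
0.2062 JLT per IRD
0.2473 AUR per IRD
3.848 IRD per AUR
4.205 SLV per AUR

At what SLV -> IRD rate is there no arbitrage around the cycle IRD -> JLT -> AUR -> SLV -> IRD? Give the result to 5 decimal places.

Known legs of the cycle: 0.2062 × 1.161 × 4.205 = 1.006669431
For no arbitrage the full-cycle product must be 1, so the missing rate is 1 / 1.006669431 ≈ 0.9933748.

0.99337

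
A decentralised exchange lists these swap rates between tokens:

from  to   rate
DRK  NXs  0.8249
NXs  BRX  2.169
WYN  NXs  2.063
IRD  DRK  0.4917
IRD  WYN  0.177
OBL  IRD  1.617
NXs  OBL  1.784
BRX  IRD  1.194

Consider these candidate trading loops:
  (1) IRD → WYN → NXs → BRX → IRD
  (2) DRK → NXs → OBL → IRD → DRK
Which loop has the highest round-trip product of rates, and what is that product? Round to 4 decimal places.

1.1701

(1) 0.177 × 2.063 × 2.169 × 1.194 = 0.94566
(2) 0.8249 × 1.784 × 1.617 × 0.4917 = 1.17006
Highest is cycle (2) at 1.1701 (>1, arbitrage).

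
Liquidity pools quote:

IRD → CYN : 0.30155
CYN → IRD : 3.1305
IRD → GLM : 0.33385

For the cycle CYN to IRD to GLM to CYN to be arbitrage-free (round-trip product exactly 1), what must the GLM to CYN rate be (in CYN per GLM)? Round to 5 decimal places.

0.95683

Known legs of the cycle: 3.1305 × 0.33385 = 1.045117425
For no arbitrage the full-cycle product must be 1, so the missing rate is 1 / 1.045117425 ≈ 0.9568303.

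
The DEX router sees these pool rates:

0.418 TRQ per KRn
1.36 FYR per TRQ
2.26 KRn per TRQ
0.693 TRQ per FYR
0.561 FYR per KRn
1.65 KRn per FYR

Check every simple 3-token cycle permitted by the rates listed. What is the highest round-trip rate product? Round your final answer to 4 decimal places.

0.9380

KRn→TRQ→FYR→KRn: 0.418 × 1.36 × 1.65 = 0.93799
KRn→FYR→TRQ→KRn: 0.561 × 0.693 × 2.26 = 0.87863
Maximum is KRn→TRQ→FYR→KRn at 0.9380; no arbitrage — every cycle loses value.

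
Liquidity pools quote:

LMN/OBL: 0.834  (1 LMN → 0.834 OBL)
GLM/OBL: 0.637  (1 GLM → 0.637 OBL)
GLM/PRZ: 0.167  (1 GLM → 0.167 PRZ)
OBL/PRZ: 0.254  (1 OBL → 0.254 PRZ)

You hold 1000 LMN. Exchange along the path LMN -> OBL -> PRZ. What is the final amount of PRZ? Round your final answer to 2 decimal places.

1000 LMN × 0.834 = 834 OBL
834 OBL × 0.254 = 211.836 PRZ

211.84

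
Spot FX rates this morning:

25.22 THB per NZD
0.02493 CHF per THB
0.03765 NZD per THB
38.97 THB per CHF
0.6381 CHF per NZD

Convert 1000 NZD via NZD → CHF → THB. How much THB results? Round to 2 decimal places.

24866.76

1000 NZD × 0.6381 = 638.1 CHF
638.1 CHF × 38.97 = 24866.757 THB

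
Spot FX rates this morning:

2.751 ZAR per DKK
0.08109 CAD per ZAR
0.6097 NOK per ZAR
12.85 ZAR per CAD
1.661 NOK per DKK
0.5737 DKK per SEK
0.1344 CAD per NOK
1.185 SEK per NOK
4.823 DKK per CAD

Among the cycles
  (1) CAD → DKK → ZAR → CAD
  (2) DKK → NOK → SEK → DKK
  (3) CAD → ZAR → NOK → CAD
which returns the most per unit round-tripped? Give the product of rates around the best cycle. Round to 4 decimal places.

1.1292

(1) 4.823 × 2.751 × 0.08109 = 1.07591
(2) 1.661 × 1.185 × 0.5737 = 1.12921
(3) 12.85 × 0.6097 × 0.1344 = 1.05298
Highest is cycle (2) at 1.1292 (>1, arbitrage).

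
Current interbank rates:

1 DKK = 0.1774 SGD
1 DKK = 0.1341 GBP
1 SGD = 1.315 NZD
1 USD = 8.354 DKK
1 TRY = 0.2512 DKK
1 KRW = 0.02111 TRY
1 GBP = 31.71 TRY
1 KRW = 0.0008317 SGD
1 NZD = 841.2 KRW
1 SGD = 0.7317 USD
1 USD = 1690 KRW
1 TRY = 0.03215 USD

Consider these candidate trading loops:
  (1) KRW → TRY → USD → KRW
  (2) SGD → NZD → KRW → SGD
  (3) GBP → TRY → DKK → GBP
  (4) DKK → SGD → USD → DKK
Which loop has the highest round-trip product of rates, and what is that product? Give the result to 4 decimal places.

1.1470

(1) 0.02111 × 0.03215 × 1690 = 1.14698
(2) 1.315 × 841.2 × 0.0008317 = 0.92001
(3) 31.71 × 0.2512 × 0.1341 = 1.06818
(4) 0.1774 × 0.7317 × 8.354 = 1.08438
Highest is cycle (1) at 1.1470 (>1, arbitrage).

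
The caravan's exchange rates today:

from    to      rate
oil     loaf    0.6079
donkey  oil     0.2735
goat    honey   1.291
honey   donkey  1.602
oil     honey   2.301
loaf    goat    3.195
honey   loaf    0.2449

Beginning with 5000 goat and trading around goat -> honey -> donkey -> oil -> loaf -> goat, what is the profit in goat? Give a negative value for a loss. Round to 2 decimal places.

5000 goat × 1.291 = 6455 honey
6455 honey × 1.602 = 10340.91 donkey
10340.91 donkey × 0.2735 = 2828.238885 oil
2828.238885 oil × 0.6079 = 1719.2864181915 loaf
1719.2864181915 loaf × 3.195 = 5493.1201061218425 goat
Net change: 5493.1201061218425 − 5000 = 493.1201061218425 goat

493.12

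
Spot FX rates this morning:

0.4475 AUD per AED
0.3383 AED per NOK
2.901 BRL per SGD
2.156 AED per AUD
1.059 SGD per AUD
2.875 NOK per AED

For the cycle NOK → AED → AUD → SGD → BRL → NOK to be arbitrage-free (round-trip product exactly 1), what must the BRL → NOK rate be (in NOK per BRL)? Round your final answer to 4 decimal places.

Known legs of the cycle: 0.3383 × 0.4475 × 1.059 × 2.901 = 0.46509184689075
For no arbitrage the full-cycle product must be 1, so the missing rate is 1 / 0.46509184689075 ≈ 2.150113.

2.1501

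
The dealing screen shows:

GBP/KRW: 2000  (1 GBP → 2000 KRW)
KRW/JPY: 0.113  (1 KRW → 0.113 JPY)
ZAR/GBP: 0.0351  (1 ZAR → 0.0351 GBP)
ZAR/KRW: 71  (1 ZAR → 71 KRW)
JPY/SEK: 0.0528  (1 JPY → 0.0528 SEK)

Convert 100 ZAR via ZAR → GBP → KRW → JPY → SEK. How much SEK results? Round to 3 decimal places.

100 ZAR × 0.0351 = 3.51 GBP
3.51 GBP × 2000 = 7020 KRW
7020 KRW × 0.113 = 793.26 JPY
793.26 JPY × 0.0528 = 41.884128 SEK

41.884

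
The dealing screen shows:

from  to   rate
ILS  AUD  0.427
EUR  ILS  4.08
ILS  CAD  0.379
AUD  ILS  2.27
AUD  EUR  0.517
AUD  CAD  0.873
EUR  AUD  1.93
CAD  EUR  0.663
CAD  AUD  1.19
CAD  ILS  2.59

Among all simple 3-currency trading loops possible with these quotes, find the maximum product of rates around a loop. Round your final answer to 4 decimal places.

AUD→CAD→EUR→AUD: 0.873 × 0.663 × 1.93 = 1.11708
EUR→ILS→CAD→EUR: 4.08 × 0.379 × 0.663 = 1.02521
AUD→ILS→CAD→AUD: 2.27 × 0.379 × 1.19 = 1.02379
AUD→CAD→ILS→AUD: 0.873 × 2.59 × 0.427 = 0.96548
AUD→EUR→ILS→AUD: 0.517 × 4.08 × 0.427 = 0.90070
Maximum is AUD→CAD→EUR→AUD at 1.1171; arbitrage exists.

1.1171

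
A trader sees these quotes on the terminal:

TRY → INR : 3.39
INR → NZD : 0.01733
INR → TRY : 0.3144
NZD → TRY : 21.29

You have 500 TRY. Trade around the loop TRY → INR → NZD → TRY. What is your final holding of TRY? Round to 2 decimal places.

625.38

500 TRY × 3.39 = 1695 INR
1695 INR × 0.01733 = 29.37435 NZD
29.37435 NZD × 21.29 = 625.3799115 TRY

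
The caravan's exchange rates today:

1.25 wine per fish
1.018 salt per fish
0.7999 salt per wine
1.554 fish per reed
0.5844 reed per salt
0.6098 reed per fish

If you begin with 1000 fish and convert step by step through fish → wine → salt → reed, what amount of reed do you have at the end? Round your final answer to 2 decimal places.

1000 fish × 1.25 = 1250 wine
1250 wine × 0.7999 = 999.875 salt
999.875 salt × 0.5844 = 584.32695 reed

584.33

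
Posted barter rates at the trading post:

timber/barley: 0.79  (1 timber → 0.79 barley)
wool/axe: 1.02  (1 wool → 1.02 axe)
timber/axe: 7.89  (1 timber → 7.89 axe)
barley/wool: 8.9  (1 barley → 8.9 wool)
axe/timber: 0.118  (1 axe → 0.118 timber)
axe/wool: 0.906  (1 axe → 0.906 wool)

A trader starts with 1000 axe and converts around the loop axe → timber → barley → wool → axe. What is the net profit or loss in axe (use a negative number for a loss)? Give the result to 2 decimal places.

-153.75

1000 axe × 0.118 = 118 timber
118 timber × 0.79 = 93.22 barley
93.22 barley × 8.9 = 829.658 wool
829.658 wool × 1.02 = 846.25116 axe
Net change: 846.25116 − 1000 = -153.74884 axe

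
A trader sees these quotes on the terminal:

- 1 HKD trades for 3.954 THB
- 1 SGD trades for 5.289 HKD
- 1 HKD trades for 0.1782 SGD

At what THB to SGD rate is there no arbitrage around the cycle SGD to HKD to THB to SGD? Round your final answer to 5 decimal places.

Known legs of the cycle: 5.289 × 3.954 = 20.912706
For no arbitrage the full-cycle product must be 1, so the missing rate is 1 / 20.912706 ≈ 0.0478178.

0.04782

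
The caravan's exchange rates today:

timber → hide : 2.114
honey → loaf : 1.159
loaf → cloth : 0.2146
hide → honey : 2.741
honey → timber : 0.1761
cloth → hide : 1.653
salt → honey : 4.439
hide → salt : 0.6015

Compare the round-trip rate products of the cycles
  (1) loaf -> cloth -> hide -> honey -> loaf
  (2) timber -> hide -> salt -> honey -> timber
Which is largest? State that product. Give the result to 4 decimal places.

1.1269

(1) 0.2146 × 1.653 × 2.741 × 1.159 = 1.12693
(2) 2.114 × 0.6015 × 4.439 × 0.1761 = 0.99400
Highest is cycle (1) at 1.1269 (>1, arbitrage).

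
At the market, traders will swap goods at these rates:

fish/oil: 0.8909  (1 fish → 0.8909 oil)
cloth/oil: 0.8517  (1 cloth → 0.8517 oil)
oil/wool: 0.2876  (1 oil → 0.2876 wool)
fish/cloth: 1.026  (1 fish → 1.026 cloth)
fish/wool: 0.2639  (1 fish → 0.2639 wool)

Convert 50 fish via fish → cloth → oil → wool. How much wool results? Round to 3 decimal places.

12.566

50 fish × 1.026 = 51.3 cloth
51.3 cloth × 0.8517 = 43.69221 oil
43.69221 oil × 0.2876 = 12.565879596 wool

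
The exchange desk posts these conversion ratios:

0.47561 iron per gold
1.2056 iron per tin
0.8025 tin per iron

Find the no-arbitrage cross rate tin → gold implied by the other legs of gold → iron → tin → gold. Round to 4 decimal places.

2.6200

Known legs of the cycle: 0.47561 × 0.8025 = 0.381677025
For no arbitrage the full-cycle product must be 1, so the missing rate is 1 / 0.381677025 ≈ 2.620016.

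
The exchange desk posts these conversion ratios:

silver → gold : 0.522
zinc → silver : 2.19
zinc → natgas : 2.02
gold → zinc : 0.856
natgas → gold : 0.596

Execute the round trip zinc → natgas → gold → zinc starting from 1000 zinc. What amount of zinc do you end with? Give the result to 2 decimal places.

1000 zinc × 2.02 = 2020 natgas
2020 natgas × 0.596 = 1203.92 gold
1203.92 gold × 0.856 = 1030.55552 zinc

1030.56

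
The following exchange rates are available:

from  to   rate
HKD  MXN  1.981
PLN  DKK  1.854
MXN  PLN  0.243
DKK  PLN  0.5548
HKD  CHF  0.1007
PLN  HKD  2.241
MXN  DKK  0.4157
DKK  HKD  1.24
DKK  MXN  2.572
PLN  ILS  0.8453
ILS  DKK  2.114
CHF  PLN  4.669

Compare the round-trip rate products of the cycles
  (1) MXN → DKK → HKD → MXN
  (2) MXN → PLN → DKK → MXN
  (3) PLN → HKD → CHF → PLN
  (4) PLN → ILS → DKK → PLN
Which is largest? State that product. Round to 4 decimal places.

1.1587

(1) 0.4157 × 1.24 × 1.981 = 1.02114
(2) 0.243 × 1.854 × 2.572 = 1.15874
(3) 2.241 × 0.1007 × 4.669 = 1.05365
(4) 0.8453 × 2.114 × 0.5548 = 0.99141
Highest is cycle (2) at 1.1587 (>1, arbitrage).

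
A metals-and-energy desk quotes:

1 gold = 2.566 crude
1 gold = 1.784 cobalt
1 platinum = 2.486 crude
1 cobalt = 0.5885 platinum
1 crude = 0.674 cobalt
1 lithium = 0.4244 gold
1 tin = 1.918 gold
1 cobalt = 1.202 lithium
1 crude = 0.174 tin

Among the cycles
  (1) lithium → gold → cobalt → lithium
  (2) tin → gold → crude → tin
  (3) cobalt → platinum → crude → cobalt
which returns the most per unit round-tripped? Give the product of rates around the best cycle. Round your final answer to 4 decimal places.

0.9861

(1) 0.4244 × 1.784 × 1.202 = 0.91007
(2) 1.918 × 2.566 × 0.174 = 0.85636
(3) 0.5885 × 2.486 × 0.674 = 0.98607
Highest is cycle (3) at 0.9861 (≤1, no arbitrage).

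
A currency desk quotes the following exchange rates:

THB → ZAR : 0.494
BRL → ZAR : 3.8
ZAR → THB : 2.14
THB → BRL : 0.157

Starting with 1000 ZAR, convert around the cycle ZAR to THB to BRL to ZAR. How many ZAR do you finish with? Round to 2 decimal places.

1000 ZAR × 2.14 = 2140 THB
2140 THB × 0.157 = 335.98 BRL
335.98 BRL × 3.8 = 1276.724 ZAR

1276.72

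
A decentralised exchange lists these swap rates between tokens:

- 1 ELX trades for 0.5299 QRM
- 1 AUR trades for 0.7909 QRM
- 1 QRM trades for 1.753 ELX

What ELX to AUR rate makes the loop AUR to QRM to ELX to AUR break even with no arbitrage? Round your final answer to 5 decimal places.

0.72127

Known legs of the cycle: 0.7909 × 1.753 = 1.3864477
For no arbitrage the full-cycle product must be 1, so the missing rate is 1 / 1.3864477 ≈ 0.7212677.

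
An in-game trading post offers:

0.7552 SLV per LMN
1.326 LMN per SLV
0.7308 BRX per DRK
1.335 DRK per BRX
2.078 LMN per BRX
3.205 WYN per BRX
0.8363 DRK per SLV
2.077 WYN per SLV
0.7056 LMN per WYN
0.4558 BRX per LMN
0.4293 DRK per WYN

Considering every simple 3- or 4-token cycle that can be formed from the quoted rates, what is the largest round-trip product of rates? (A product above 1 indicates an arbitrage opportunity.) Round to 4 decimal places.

LMN→SLV→WYN→LMN: 0.7552 × 2.077 × 0.7056 = 1.10677
BRX→WYN→LMN→BRX: 3.205 × 0.7056 × 0.4558 = 1.03077
DRK→BRX→WYN→DRK: 0.7308 × 3.205 × 0.4293 = 1.00551
DRK→BRX→LMN→SLV→DRK: 0.7308 × 2.078 × 0.7552 × 0.8363 = 0.95911
Maximum is LMN→SLV→WYN→LMN at 1.1068; arbitrage exists.

1.1068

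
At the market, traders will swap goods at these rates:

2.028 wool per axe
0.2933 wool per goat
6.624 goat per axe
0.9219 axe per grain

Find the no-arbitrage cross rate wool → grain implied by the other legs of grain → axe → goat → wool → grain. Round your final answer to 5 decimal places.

0.55832

Known legs of the cycle: 0.9219 × 6.624 × 0.2933 = 1.79108502048
For no arbitrage the full-cycle product must be 1, so the missing rate is 1 / 1.79108502048 ≈ 0.5583208.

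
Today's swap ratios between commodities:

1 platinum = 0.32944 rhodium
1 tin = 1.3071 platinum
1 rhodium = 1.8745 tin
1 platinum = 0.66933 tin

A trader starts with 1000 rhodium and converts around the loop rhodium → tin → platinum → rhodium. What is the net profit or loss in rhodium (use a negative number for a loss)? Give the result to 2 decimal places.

-192.82

1000 rhodium × 1.8745 = 1874.5 tin
1874.5 tin × 1.3071 = 2450.15895 platinum
2450.15895 platinum × 0.32944 = 807.180364488 rhodium
Net change: 807.180364488 − 1000 = -192.819635512 rhodium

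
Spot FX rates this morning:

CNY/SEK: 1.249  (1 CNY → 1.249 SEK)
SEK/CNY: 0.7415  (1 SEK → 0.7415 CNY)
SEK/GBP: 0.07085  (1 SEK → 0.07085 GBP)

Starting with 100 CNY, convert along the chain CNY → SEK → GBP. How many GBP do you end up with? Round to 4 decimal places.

100 CNY × 1.249 = 124.9 SEK
124.9 SEK × 0.07085 = 8.849165 GBP

8.8492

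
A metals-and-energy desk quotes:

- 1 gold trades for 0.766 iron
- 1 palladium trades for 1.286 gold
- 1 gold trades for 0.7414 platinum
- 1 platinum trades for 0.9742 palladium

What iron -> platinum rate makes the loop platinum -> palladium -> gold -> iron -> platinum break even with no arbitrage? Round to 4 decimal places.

1.0420

Known legs of the cycle: 0.9742 × 1.286 × 0.766 = 0.9596610392
For no arbitrage the full-cycle product must be 1, so the missing rate is 1 / 0.9596610392 ≈ 1.042035.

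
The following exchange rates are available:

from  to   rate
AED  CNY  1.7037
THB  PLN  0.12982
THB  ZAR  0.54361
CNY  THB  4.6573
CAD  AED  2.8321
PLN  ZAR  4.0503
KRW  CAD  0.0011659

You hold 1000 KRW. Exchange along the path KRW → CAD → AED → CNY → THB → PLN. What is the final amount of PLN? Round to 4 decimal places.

3.4013

1000 KRW × 0.0011659 = 1.1659 CAD
1.1659 CAD × 2.8321 = 3.30194539 AED
3.30194539 AED × 1.7037 = 5.625524360943 CNY
5.625524360943 CNY × 4.6573 = 26.1997546062198339 THB
26.1997546062198339 THB × 0.12982 = 3.401252142979458836898 PLN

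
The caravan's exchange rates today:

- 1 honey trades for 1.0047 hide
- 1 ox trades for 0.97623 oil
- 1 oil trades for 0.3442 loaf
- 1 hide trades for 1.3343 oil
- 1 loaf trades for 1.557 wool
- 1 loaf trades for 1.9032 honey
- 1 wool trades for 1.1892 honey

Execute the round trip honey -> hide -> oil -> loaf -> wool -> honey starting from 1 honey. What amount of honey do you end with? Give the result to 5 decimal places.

1 honey × 1.0047 = 1.0047 hide
1.0047 hide × 1.3343 = 1.34057121 oil
1.34057121 oil × 0.3442 = 0.461424610482 loaf
0.461424610482 loaf × 1.557 = 0.718438118520474 wool
0.718438118520474 wool × 1.1892 = 0.8543666105445476808 honey

0.85437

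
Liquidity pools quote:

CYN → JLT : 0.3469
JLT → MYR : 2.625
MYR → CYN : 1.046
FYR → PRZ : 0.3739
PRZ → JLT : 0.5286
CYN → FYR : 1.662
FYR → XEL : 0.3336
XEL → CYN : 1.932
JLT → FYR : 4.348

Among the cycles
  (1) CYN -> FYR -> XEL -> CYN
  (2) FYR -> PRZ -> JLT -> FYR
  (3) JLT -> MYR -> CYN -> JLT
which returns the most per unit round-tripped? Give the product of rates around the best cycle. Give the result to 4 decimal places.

1.0712

(1) 1.662 × 0.3336 × 1.932 = 1.07118
(2) 0.3739 × 0.5286 × 4.348 = 0.85935
(3) 2.625 × 1.046 × 0.3469 = 0.95250
Highest is cycle (1) at 1.0712 (>1, arbitrage).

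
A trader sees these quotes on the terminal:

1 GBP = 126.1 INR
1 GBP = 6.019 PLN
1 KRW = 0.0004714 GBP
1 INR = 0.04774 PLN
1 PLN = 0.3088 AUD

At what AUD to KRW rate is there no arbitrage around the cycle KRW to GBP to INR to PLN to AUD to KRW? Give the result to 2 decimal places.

1141.13

Known legs of the cycle: 0.0004714 × 126.1 × 0.04774 × 0.3088 = 0.00087632332435648
For no arbitrage the full-cycle product must be 1, so the missing rate is 1 / 0.00087632332435648 ≈ 1141.1313.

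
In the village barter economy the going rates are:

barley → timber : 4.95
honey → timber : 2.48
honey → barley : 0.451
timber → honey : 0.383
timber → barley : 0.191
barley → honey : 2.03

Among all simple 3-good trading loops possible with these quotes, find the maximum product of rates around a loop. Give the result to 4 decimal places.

0.9616

barley→honey→timber→barley: 2.03 × 2.48 × 0.191 = 0.96157
barley→timber→honey→barley: 4.95 × 0.383 × 0.451 = 0.85503
Maximum is barley→honey→timber→barley at 0.9616; no arbitrage — every cycle loses value.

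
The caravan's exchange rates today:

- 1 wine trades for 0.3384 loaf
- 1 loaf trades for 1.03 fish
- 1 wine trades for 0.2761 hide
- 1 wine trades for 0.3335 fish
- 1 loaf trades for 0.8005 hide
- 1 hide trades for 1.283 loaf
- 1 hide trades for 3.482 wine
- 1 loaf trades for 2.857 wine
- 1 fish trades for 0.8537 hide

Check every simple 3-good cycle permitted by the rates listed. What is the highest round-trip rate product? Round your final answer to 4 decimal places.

hide→loaf→fish→hide: 1.283 × 1.03 × 0.8537 = 1.12816
hide→loaf→wine→hide: 1.283 × 2.857 × 0.2761 = 1.01205
hide→wine→fish→hide: 3.482 × 0.3335 × 0.8537 = 0.99136
hide→wine→loaf→hide: 3.482 × 0.3384 × 0.8005 = 0.94324
Maximum is hide→loaf→fish→hide at 1.1282; arbitrage exists.

1.1282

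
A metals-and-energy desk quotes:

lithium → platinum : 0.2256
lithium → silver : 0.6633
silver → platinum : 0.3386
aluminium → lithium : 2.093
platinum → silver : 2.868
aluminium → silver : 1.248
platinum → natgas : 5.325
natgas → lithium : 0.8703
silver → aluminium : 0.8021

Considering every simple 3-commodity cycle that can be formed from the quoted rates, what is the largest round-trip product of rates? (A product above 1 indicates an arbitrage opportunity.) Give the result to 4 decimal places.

1.1135

aluminium→lithium→silver→aluminium: 2.093 × 0.6633 × 0.8021 = 1.11354
platinum→natgas→lithium→platinum: 5.325 × 0.8703 × 0.2256 = 1.04551
Maximum is aluminium→lithium→silver→aluminium at 1.1135; arbitrage exists.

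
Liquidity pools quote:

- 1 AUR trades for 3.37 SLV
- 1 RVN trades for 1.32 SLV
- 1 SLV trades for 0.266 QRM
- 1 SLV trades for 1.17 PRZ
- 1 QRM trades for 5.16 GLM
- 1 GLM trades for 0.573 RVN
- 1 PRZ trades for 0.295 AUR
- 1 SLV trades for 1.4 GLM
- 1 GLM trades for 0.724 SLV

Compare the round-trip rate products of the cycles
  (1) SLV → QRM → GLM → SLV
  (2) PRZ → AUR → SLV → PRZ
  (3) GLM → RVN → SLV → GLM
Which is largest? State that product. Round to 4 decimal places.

(1) 0.266 × 5.16 × 0.724 = 0.99373
(2) 0.295 × 3.37 × 1.17 = 1.16316
(3) 0.573 × 1.32 × 1.4 = 1.05890
Highest is cycle (2) at 1.1632 (>1, arbitrage).

1.1632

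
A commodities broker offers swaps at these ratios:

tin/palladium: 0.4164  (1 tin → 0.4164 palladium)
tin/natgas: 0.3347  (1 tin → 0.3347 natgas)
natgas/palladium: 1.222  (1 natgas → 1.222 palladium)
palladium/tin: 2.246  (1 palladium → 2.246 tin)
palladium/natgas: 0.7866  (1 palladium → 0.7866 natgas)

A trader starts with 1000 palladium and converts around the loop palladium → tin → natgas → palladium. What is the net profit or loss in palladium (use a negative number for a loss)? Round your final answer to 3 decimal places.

1000 palladium × 2.246 = 2246 tin
2246 tin × 0.3347 = 751.7362 natgas
751.7362 natgas × 1.222 = 918.6216364 palladium
Net change: 918.6216364 − 1000 = -81.3783636 palladium

-81.378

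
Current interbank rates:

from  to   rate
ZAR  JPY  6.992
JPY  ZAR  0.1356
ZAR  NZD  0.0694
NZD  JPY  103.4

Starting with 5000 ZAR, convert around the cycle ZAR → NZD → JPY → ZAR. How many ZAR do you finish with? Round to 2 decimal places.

4865.30

5000 ZAR × 0.0694 = 347 NZD
347 NZD × 103.4 = 35879.8 JPY
35879.8 JPY × 0.1356 = 4865.30088 ZAR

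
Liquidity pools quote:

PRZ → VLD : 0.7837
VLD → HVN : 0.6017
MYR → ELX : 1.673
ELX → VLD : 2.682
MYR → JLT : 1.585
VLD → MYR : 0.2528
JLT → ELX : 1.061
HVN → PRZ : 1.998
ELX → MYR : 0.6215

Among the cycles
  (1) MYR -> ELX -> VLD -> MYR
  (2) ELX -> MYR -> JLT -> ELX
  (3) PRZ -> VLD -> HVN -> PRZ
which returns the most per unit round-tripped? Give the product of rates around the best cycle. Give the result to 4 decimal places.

1.1343

(1) 1.673 × 2.682 × 0.2528 = 1.13431
(2) 0.6215 × 1.585 × 1.061 = 1.04517
(3) 0.7837 × 0.6017 × 1.998 = 0.94216
Highest is cycle (1) at 1.1343 (>1, arbitrage).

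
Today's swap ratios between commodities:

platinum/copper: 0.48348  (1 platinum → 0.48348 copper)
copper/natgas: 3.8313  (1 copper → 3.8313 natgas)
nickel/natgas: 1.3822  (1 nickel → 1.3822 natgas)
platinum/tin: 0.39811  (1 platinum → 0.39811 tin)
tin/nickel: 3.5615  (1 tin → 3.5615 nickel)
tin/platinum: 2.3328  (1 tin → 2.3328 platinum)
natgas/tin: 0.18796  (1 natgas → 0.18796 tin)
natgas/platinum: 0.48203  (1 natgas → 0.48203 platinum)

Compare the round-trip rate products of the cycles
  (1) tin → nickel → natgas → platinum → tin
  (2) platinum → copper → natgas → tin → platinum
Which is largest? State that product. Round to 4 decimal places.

(1) 3.5615 × 1.3822 × 0.48203 × 0.39811 = 0.94467
(2) 0.48348 × 3.8313 × 0.18796 × 2.3328 = 0.81221
Highest is cycle (1) at 0.9447 (≤1, no arbitrage).

0.9447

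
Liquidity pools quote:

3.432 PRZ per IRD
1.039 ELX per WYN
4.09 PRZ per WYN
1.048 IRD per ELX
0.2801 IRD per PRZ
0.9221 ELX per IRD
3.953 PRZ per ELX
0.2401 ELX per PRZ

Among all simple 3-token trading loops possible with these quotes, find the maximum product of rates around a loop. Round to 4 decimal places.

1.0210

ELX→PRZ→IRD→ELX: 3.953 × 0.2801 × 0.9221 = 1.02098
ELX→IRD→PRZ→ELX: 1.048 × 3.432 × 0.2401 = 0.86358
Maximum is ELX→PRZ→IRD→ELX at 1.0210; arbitrage exists.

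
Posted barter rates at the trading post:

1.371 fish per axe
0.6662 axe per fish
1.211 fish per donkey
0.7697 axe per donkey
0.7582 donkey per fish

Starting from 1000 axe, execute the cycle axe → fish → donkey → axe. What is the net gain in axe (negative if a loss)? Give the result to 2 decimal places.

1000 axe × 1.371 = 1371 fish
1371 fish × 0.7582 = 1039.4922 donkey
1039.4922 donkey × 0.7697 = 800.09714634 axe
Net change: 800.09714634 − 1000 = -199.90285366 axe

-199.90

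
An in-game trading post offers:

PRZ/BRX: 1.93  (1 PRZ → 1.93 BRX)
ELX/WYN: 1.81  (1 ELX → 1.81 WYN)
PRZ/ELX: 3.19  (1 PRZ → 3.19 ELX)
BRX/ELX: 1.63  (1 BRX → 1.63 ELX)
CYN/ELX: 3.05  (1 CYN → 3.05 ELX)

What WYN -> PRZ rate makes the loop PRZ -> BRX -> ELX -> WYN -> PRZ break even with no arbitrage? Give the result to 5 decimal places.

Known legs of the cycle: 1.93 × 1.63 × 1.81 = 5.694079
For no arbitrage the full-cycle product must be 1, so the missing rate is 1 / 5.694079 ≈ 0.1756210.

0.17562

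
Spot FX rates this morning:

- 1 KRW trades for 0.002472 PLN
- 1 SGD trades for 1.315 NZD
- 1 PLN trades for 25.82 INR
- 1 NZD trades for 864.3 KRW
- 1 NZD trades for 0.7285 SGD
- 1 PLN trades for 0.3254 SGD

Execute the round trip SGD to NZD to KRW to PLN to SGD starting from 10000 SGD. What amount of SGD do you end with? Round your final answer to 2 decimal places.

9142.32

10000 SGD × 1.315 = 13150 NZD
13150 NZD × 864.3 = 11365545 KRW
11365545 KRW × 0.002472 = 28095.62724 PLN
28095.62724 PLN × 0.3254 = 9142.317103896 SGD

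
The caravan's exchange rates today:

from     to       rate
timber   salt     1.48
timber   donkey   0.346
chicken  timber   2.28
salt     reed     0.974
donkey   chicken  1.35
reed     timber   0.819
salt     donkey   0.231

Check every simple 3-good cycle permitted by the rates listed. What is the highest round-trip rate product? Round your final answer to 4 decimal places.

1.1806

timber→salt→reed→timber: 1.48 × 0.974 × 0.819 = 1.18060
donkey→chicken→timber→donkey: 1.35 × 2.28 × 0.346 = 1.06499
Maximum is timber→salt→reed→timber at 1.1806; arbitrage exists.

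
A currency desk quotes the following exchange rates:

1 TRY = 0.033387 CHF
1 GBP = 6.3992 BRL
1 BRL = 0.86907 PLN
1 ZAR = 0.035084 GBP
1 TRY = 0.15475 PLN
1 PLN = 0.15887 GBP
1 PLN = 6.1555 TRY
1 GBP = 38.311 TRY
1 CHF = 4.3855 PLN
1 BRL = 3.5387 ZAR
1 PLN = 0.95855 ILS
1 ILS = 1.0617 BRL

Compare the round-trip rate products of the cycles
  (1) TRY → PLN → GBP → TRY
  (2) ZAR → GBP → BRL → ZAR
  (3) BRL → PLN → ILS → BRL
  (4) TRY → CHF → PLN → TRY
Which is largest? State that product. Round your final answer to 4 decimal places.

(1) 0.15475 × 0.15887 × 38.311 = 0.94188
(2) 0.035084 × 6.3992 × 3.5387 = 0.79447
(3) 0.86907 × 0.95855 × 1.0617 = 0.88445
(4) 0.033387 × 4.3855 × 6.1555 = 0.90128
Highest is cycle (1) at 0.9419 (≤1, no arbitrage).

0.9419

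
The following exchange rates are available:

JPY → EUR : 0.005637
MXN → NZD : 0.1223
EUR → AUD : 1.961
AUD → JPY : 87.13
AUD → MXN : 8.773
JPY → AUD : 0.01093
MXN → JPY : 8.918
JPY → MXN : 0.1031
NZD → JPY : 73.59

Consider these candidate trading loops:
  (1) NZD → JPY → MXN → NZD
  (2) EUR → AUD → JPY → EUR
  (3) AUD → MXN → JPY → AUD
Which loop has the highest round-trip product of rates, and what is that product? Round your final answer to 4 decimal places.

(1) 73.59 × 0.1031 × 0.1223 = 0.92791
(2) 1.961 × 87.13 × 0.005637 = 0.96315
(3) 8.773 × 8.918 × 0.01093 = 0.85514
Highest is cycle (2) at 0.9631 (≤1, no arbitrage).

0.9631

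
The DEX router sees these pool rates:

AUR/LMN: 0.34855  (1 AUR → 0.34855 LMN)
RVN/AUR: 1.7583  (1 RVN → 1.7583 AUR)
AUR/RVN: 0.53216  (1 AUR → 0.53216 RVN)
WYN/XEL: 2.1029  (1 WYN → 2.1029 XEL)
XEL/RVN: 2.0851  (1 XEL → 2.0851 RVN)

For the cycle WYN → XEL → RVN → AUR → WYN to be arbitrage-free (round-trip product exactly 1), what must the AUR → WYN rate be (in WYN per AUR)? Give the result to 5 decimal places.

0.12971

Known legs of the cycle: 2.1029 × 2.0851 × 1.7583 = 7.709717863857
For no arbitrage the full-cycle product must be 1, so the missing rate is 1 / 7.709717863857 ≈ 0.1297064.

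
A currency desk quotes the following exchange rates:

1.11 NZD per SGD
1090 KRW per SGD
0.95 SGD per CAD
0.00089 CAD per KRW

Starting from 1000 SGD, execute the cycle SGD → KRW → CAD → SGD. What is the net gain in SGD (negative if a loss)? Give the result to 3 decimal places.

1000 SGD × 1090 = 1090000 KRW
1090000 KRW × 0.00089 = 970.1 CAD
970.1 CAD × 0.95 = 921.595 SGD
Net change: 921.595 − 1000 = -78.405 SGD

-78.405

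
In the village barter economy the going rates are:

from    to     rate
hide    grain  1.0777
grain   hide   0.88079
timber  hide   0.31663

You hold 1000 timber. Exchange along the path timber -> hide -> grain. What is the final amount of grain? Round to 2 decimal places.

341.23

1000 timber × 0.31663 = 316.63 hide
316.63 hide × 1.0777 = 341.232151 grain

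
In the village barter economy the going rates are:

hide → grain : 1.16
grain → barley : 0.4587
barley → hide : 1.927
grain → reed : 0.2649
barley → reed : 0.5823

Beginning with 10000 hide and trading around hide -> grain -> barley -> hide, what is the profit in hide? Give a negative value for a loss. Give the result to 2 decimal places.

253.41

10000 hide × 1.16 = 11600 grain
11600 grain × 0.4587 = 5320.92 barley
5320.92 barley × 1.927 = 10253.41284 hide
Net change: 10253.41284 − 10000 = 253.41284 hide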